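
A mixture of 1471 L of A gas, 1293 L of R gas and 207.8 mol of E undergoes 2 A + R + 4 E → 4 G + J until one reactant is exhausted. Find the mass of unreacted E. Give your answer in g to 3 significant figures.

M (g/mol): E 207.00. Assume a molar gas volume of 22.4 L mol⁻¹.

n(A) = 1471 / 22.4 = 65.67 mol
n(R) = 1293 / 22.4 = 57.72 mol
n(E) = 207.8 mol
n/ν for A = 65.67/2 = 32.84
n/ν for R = 57.72/1 = 57.72
n/ν for E = 207.8/4 = 51.95
Smallest n/ν is A → limiting reagent.
E consumed = (4/2) × 65.67 = 131.3 mol
E remaining = 207.8 − 131.3 = 76.50 mol
mass = 76.50 × 207.00 = 15840 g

15800 g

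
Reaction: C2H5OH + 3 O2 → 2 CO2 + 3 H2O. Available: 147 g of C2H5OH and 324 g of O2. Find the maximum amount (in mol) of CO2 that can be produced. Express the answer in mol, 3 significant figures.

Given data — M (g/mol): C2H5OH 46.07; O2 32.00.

6.38 mol

n(C2H5OH) = 147.0 / 46.07 = 3.191 mol
n(O2) = 324.0 / 32.00 = 10.13 mol
n/ν for C2H5OH = 3.191/1 = 3.191
n/ν for O2 = 10.13/3 = 3.377
Smallest n/ν is C2H5OH → limiting reagent.
n(CO2) = (2/1) × 3.191 = 6.382 mol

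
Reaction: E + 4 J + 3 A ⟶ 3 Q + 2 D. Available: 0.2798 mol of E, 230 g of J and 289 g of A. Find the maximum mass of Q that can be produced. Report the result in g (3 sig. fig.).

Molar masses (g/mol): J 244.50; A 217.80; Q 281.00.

n(E) = 0.2798 mol
n(J) = 230.0 / 244.50 = 0.9407 mol
n(A) = 289.0 / 217.80 = 1.327 mol
n/ν for E = 0.2798/1 = 0.2798
n/ν for J = 0.9407/4 = 0.2352
n/ν for A = 1.327/3 = 0.4423
Smallest n/ν is J → limiting reagent.
n(Q) = (3/4) × 0.9407 = 0.7055 mol
mass = 0.7055 × 281.00 = 198.2 g

198 g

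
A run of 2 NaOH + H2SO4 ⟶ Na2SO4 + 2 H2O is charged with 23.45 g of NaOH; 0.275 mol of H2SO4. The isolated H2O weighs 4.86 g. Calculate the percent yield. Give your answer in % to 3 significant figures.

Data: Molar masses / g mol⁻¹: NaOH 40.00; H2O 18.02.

49.0 %

n(NaOH) = 23.45 / 40.00 = 0.5863 mol
n(H2SO4) = 0.2750 mol
n/ν for NaOH = 0.5863/2 = 0.2932
n/ν for H2SO4 = 0.2750/1 = 0.2750
Smallest n/ν is H2SO4 → limiting reagent.
theoretical n(H2O) = (2/1) × 0.2750 = 0.5500 mol → 9.911 g
% yield = 4.86 / 9.911 × 100 = 49.04 %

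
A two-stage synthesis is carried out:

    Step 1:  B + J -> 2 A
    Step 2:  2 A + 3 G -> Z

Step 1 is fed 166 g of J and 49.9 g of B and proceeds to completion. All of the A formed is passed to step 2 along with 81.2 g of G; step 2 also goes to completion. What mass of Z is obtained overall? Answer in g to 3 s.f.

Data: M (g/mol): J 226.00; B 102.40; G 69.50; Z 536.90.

Step 1:
n(J) = 166.0 / 226.00 = 0.7345 mol
n(B) = 49.90 / 102.40 = 0.4873 mol
n/ν for J = 0.7345/1 = 0.7345
n/ν for B = 0.4873/1 = 0.4873
Smallest n/ν is B → limiting reagent.
n(A) produced = (2/1) × 0.4873 = 0.9746 mol
Step 2:
n(A) available = 0.9746 mol
n(G) = 81.20 / 69.50 = 1.168 mol
n/ν for A = 0.9746/2 = 0.4873
n/ν for G = 1.168/3 = 0.3893
Smallest n/ν is G → limiting reagent.
n(Z) = (1/3) × 1.168 = 0.3893 mol
mass = 0.3893 × 536.90 = 209.0 g

209 g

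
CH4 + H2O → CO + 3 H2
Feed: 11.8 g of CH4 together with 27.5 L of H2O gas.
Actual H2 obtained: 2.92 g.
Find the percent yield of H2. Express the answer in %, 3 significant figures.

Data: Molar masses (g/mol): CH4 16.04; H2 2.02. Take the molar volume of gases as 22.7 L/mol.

65.5 %

n(CH4) = 11.80 / 16.04 = 0.7357 mol
n(H2O) = 27.50 / 22.7 = 1.211 mol
n/ν → CH4: 0.7357, H2O: 1.211; CH4 is limiting.
theoretical n(H2) = (3/1) × 0.7357 = 2.207 mol → 4.458 g
% yield = 2.92 / 4.458 × 100 = 65.50 %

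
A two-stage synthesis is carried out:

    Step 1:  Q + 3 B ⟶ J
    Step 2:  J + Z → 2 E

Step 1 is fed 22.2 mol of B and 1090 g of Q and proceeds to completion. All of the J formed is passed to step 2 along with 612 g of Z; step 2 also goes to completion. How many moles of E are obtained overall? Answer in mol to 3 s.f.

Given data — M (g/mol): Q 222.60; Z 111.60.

Step 1:
n(B) = 22.20 mol
n(Q) = 1090 / 222.60 = 4.897 mol
n/ν for B = 22.20/3 = 7.400
n/ν for Q = 4.897/1 = 4.897
Smallest n/ν is Q → limiting reagent.
n(J) produced = (1/1) × 4.897 = 4.897 mol
Step 2:
n(J) available = 4.897 mol
n(Z) = 612.0 / 111.60 = 5.484 mol
n/ν for J = 4.897/1 = 4.897
n/ν for Z = 5.484/1 = 5.484
Smallest n/ν is J → limiting reagent.
n(E) = (2/1) × 4.897 = 9.794 mol

9.79 mol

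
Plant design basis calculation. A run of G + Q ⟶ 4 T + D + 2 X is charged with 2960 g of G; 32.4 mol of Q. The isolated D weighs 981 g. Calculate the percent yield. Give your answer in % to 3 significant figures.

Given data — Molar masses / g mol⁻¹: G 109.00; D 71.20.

50.7 %

n(G) = 2960 / 109.00 = 27.16 mol
n(Q) = 32.40 mol
n/ν → G: 27.16, Q: 32.40; G is limiting.
theoretical n(D) = (1/1) × 27.16 = 27.16 mol → 1934 g
% yield = 981 / 1934 × 100 = 50.72 %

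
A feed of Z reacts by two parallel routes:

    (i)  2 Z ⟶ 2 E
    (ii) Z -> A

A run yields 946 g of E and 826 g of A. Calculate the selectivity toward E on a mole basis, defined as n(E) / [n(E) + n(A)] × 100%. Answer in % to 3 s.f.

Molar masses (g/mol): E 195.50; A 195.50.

n(E) = 946 / 195.50 = 4.839 mol
n(A) = 826 / 195.50 = 4.225 mol
selectivity = 4.839/(4.839+4.225) × 100 = 53.39 %

53.4 %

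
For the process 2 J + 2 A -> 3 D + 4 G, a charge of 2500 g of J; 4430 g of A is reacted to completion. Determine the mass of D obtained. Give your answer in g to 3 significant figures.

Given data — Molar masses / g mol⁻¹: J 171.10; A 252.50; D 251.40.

5510 g

n(J) = 2500 / 171.10 = 14.61 mol
n(A) = 4430 / 252.50 = 17.54 mol
n/ν → J: 7.305, A: 8.770; J is limiting.
n(D) = (3/2) × 14.61 = 21.92 mol
mass = 21.92 × 251.40 = 5511 g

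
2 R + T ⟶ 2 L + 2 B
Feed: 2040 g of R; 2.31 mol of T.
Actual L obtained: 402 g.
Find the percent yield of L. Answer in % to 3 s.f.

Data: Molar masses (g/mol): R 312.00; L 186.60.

n(R) = 2040 / 312.00 = 6.538 mol
n(T) = 2.310 mol
n/ν for R = 6.538/2 = 3.269
n/ν for T = 2.310/1 = 2.310
Smallest n/ν is T → limiting reagent.
theoretical n(L) = (2/1) × 2.310 = 4.620 mol → 862.1 g
% yield = 402 / 862.1 × 100 = 46.63 %

46.6 %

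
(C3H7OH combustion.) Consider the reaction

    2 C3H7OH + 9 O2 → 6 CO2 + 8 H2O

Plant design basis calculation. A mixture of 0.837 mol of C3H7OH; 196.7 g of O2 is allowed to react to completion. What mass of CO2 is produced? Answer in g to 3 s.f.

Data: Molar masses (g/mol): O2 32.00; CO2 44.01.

111 g

n(C3H7OH) = 0.8370 mol
n(O2) = 196.7 / 32.00 = 6.147 mol
n/ν for C3H7OH = 0.8370/2 = 0.4185
n/ν for O2 = 6.147/9 = 0.6830
Smallest n/ν is C3H7OH → limiting reagent.
n(CO2) = (6/2) × 0.8370 = 2.511 mol
mass = 2.511 × 44.01 = 110.5 g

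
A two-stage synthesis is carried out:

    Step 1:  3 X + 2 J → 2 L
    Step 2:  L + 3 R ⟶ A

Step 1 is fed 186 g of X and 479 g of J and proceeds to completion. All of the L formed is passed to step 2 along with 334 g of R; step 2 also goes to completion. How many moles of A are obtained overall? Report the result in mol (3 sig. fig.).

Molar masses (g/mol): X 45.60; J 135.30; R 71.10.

Step 1:
n(X) = 186.0 / 45.60 = 4.079 mol
n(J) = 479.0 / 135.30 = 3.540 mol
n/ν for X = 4.079/3 = 1.360
n/ν for J = 3.540/2 = 1.770
Smallest n/ν is X → limiting reagent.
n(L) produced = (2/3) × 4.079 = 2.719 mol
Step 2:
n(L) available = 2.719 mol
n(R) = 334.0 / 71.10 = 4.698 mol
n/ν for L = 2.719/1 = 2.719
n/ν for R = 4.698/3 = 1.566
Smallest n/ν is R → limiting reagent.
n(A) = (1/3) × 4.698 = 1.566 mol

1.57 mol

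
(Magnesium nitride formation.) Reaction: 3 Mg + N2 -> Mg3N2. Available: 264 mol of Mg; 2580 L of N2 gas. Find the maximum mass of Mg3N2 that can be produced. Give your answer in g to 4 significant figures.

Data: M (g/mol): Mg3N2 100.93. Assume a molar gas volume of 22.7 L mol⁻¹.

n(Mg) = 264.0 mol
n(N2) = 2580 / 22.7 = 113.7 mol
n/ν for Mg = 264.0/3 = 88.00
n/ν for N2 = 113.7/1 = 113.7
Smallest n/ν is Mg → limiting reagent.
n(Mg3N2) = (1/3) × 264.0 = 88.00 mol
mass = 88.00 × 100.93 = 8882 g

8882 g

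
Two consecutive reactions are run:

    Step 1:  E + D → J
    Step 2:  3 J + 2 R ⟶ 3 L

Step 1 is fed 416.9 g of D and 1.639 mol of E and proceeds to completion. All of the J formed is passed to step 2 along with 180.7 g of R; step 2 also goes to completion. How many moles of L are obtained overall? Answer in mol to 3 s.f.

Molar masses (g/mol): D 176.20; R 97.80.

1.64 mol

Step 1:
n(D) = 416.9 / 176.20 = 2.366 mol
n(E) = 1.639 mol
n/ν for D = 2.366/1 = 2.366
n/ν for E = 1.639/1 = 1.639
Smallest n/ν is E → limiting reagent.
n(J) produced = (1/1) × 1.639 = 1.639 mol
Step 2:
n(J) available = 1.639 mol
n(R) = 180.7 / 97.80 = 1.848 mol
n/ν for J = 1.639/3 = 0.5463
n/ν for R = 1.848/2 = 0.9240
Smallest n/ν is J → limiting reagent.
n(L) = (3/3) × 1.639 = 1.639 mol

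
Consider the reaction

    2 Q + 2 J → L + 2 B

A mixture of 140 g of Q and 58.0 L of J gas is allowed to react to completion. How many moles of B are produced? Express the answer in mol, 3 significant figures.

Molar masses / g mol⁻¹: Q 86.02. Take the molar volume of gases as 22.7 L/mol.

n(Q) = 140.0 / 86.02 = 1.628 mol
n(J) = 58.00 / 22.7 = 2.555 mol
n/ν for Q = 1.628/2 = 0.8140
n/ν for J = 2.555/2 = 1.278
Smallest n/ν is Q → limiting reagent.
n(B) = (2/2) × 1.628 = 1.628 mol

1.63 mol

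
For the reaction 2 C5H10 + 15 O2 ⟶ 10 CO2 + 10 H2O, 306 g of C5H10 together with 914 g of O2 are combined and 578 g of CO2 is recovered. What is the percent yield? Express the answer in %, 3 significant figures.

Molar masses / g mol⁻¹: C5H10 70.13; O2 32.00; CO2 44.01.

69.0 %

n(C5H10) = 306.0 / 70.13 = 4.363 mol
n(O2) = 914.0 / 32.00 = 28.56 mol
n/ν for C5H10 = 4.363/2 = 2.182
n/ν for O2 = 28.56/15 = 1.904
Smallest n/ν is O2 → limiting reagent.
theoretical n(CO2) = (10/15) × 28.56 = 19.04 mol → 838.0 g
% yield = 578 / 838.0 × 100 = 68.97 %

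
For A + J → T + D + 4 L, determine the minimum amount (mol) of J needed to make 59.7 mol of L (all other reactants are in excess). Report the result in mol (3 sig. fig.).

14.9 mol

n(L) = 59.70 mol
n(J) = (1/4) × 59.70 = 14.93 mol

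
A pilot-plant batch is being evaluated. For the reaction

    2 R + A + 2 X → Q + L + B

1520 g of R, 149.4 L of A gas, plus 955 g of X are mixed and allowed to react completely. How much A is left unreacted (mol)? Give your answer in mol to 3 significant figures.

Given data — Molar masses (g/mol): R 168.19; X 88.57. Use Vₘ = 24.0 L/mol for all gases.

1.71 mol

n(R) = 1520 / 168.19 = 9.037 mol
n(A) = 149.4 / 24.0 = 6.225 mol
n(X) = 955.0 / 88.57 = 10.78 mol
n/ν → R: 4.519, A: 6.225, X: 5.390; R is limiting.
A consumed = (1/2) × 9.037 = 4.519 mol
A remaining = 6.225 − 4.519 = 1.706 mol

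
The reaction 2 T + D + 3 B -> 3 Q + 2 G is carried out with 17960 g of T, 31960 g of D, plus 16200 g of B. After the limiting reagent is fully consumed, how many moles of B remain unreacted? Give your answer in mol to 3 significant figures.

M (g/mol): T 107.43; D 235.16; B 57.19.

32.5 mol

n(T) = 17960 / 107.43 = 167.2 mol
n(D) = 31960 / 235.16 = 135.9 mol
n(B) = 16200 / 57.19 = 283.3 mol
n/ν → T: 83.60, D: 135.9, B: 94.43; T is limiting.
B consumed = (3/2) × 167.2 = 250.8 mol
B remaining = 283.3 − 250.8 = 32.50 mol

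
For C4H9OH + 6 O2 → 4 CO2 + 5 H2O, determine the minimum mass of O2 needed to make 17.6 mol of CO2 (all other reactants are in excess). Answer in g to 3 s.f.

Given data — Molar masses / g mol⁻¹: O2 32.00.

845 g

n(CO2) = 17.60 mol
n(O2) = (6/4) × 17.60 = 26.40 mol
mass = 26.40 × 32.00 = 844.8 g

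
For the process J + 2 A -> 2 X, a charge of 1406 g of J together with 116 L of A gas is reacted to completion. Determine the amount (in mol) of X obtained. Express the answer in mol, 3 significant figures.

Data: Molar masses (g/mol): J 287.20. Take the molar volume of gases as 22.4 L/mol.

5.18 mol

n(J) = 1406 / 287.20 = 4.896 mol
n(A) = 116.0 / 22.4 = 5.179 mol
n/ν for J = 4.896/1 = 4.896
n/ν for A = 5.179/2 = 2.590
Smallest n/ν is A → limiting reagent.
n(X) = (2/2) × 5.179 = 5.179 mol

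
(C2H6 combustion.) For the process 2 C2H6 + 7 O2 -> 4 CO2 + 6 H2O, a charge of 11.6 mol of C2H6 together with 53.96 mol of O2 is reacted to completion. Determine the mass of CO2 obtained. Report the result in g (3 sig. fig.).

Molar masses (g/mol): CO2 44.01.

n(C2H6) = 11.60 mol
n(O2) = 53.96 mol
n/ν for C2H6 = 11.60/2 = 5.800
n/ν for O2 = 53.96/7 = 7.709
Smallest n/ν is C2H6 → limiting reagent.
n(CO2) = (4/2) × 11.60 = 23.20 mol
mass = 23.20 × 44.01 = 1021 g

1020 g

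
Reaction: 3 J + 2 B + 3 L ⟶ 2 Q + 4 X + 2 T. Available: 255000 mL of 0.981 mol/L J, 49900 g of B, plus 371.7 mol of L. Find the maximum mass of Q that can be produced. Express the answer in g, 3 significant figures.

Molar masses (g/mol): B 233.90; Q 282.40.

n(J) = 0.981 × 255000/1000 = 250.2 mol
n(B) = 49900 / 233.90 = 213.3 mol
n(L) = 371.7 mol
n/ν for J = 250.2/3 = 83.40
n/ν for B = 213.3/2 = 106.7
n/ν for L = 371.7/3 = 123.9
Smallest n/ν is J → limiting reagent.
n(Q) = (2/3) × 250.2 = 166.8 mol
mass = 166.8 × 282.40 = 47100 g

47100 g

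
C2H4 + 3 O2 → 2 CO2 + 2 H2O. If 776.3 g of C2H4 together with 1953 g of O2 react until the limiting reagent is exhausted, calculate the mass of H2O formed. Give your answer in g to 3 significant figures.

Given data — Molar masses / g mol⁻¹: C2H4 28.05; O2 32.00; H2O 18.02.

n(C2H4) = 776.3 / 28.05 = 27.68 mol
n(O2) = 1953 / 32.00 = 61.03 mol
n/ν for C2H4 = 27.68/1 = 27.68
n/ν for O2 = 61.03/3 = 20.34
Smallest n/ν is O2 → limiting reagent.
n(H2O) = (2/3) × 61.03 = 40.69 mol
mass = 40.69 × 18.02 = 733.2 g

733 g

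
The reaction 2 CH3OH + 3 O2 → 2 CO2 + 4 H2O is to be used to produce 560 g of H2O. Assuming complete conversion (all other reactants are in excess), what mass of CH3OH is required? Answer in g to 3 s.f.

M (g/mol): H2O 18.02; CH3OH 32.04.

n(H2O) = 560 / 18.02 = 31.08 mol
n(CH3OH) = (2/4) × 31.08 = 15.54 mol
mass = 15.54 × 32.04 = 497.9 g

498 g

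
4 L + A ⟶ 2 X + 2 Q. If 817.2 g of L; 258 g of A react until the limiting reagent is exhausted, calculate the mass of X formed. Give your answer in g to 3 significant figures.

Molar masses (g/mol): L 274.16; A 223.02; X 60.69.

90.5 g

n(L) = 817.2 / 274.16 = 2.981 mol
n(A) = 258.0 / 223.02 = 1.157 mol
n/ν for L = 2.981/4 = 0.7453
n/ν for A = 1.157/1 = 1.157
Smallest n/ν is L → limiting reagent.
n(X) = (2/4) × 2.981 = 1.491 mol
mass = 1.491 × 60.69 = 90.49 g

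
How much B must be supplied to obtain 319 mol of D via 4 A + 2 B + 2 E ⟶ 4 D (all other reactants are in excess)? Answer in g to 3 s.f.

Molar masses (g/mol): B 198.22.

n(D) = 319.0 mol
n(B) = (2/4) × 319.0 = 159.5 mol
mass = 159.5 × 198.22 = 31620 g

31600 g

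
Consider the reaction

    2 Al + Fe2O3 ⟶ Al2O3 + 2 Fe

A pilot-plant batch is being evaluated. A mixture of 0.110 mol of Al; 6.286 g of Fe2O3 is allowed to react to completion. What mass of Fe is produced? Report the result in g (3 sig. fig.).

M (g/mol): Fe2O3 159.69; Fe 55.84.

n(Al) = 0.1100 mol
n(Fe2O3) = 6.286 / 159.69 = 0.03936 mol
n/ν for Al = 0.1100/2 = 0.05500
n/ν for Fe2O3 = 0.03936/1 = 0.03936
Smallest n/ν is Fe2O3 → limiting reagent.
n(Fe) = (2/1) × 0.03936 = 0.07872 mol
mass = 0.07872 × 55.84 = 4.396 g

4.40 g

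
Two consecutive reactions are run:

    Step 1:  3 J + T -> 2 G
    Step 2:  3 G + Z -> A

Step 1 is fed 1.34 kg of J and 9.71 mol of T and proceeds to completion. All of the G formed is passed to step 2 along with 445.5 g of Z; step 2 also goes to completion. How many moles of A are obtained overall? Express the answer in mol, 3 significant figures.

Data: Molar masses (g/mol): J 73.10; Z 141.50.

3.15 mol

Step 1:
n(J) = 1.340×1000 / 73.10 = 18.33 mol
n(T) = 9.710 mol
n/ν for J = 18.33/3 = 6.110
n/ν for T = 9.710/1 = 9.710
Smallest n/ν is J → limiting reagent.
n(G) produced = (2/3) × 18.33 = 12.22 mol
Step 2:
n(G) available = 12.22 mol
n(Z) = 445.5 / 141.50 = 3.148 mol
n/ν for G = 12.22/3 = 4.073
n/ν for Z = 3.148/1 = 3.148
Smallest n/ν is Z → limiting reagent.
n(A) = (1/1) × 3.148 = 3.148 mol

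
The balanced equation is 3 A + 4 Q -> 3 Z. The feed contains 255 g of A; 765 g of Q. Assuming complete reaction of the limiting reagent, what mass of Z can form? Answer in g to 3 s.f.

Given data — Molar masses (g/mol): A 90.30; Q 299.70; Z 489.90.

938 g

n(A) = 255.0 / 90.30 = 2.824 mol
n(Q) = 765.0 / 299.70 = 2.553 mol
n/ν for A = 2.824/3 = 0.9413
n/ν for Q = 2.553/4 = 0.6383
Smallest n/ν is Q → limiting reagent.
n(Z) = (3/4) × 2.553 = 1.915 mol
mass = 1.915 × 489.90 = 938.2 g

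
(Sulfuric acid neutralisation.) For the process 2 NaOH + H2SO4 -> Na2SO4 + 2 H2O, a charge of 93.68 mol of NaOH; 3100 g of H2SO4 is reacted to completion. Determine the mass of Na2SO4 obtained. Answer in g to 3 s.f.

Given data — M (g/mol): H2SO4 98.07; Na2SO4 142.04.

n(NaOH) = 93.68 mol
n(H2SO4) = 3100 / 98.07 = 31.61 mol
n/ν for NaOH = 93.68/2 = 46.84
n/ν for H2SO4 = 31.61/1 = 31.61
Smallest n/ν is H2SO4 → limiting reagent.
n(Na2SO4) = (1/1) × 31.61 = 31.61 mol
mass = 31.61 × 142.04 = 4490 g

4490 g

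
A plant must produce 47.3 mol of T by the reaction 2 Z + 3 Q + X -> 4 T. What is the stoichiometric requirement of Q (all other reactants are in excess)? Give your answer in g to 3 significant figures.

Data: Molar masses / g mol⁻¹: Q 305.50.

10800 g

n(T) = 47.30 mol
n(Q) = (3/4) × 47.30 = 35.48 mol
mass = 35.48 × 305.50 = 10840 g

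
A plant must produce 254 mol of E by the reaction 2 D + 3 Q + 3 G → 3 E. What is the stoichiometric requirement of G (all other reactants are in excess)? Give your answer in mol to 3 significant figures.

254 mol

n(E) = 254.0 mol
n(G) = (3/3) × 254.0 = 254.0 mol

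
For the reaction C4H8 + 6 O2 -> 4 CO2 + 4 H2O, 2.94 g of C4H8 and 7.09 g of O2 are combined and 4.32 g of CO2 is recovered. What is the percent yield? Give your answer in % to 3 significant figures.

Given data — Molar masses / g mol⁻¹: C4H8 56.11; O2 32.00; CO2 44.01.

n(C4H8) = 2.940 / 56.11 = 0.05240 mol
n(O2) = 7.090 / 32.00 = 0.2216 mol
n/ν → C4H8: 0.05240, O2: 0.03693; O2 is limiting.
theoretical n(CO2) = (4/6) × 0.2216 = 0.1477 mol → 6.500 g
% yield = 4.32 / 6.500 × 100 = 66.46 %

66.5 %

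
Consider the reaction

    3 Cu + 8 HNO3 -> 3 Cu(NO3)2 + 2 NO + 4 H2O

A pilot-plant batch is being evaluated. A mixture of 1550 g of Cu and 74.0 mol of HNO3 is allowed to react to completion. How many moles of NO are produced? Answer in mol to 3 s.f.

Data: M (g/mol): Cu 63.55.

n(Cu) = 1550 / 63.55 = 24.39 mol
n(HNO3) = 74.00 mol
n/ν → Cu: 8.130, HNO3: 9.250; Cu is limiting.
n(NO) = (2/3) × 24.39 = 16.26 mol

16.3 mol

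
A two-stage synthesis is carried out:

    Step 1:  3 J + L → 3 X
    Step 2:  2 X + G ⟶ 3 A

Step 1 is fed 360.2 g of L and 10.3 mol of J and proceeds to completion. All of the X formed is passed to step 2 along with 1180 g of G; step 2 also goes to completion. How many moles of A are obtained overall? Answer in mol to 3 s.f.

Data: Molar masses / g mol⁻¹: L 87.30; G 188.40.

15.5 mol

Step 1:
n(L) = 360.2 / 87.30 = 4.126 mol
n(J) = 10.30 mol
n/ν for L = 4.126/1 = 4.126
n/ν for J = 10.30/3 = 3.433
Smallest n/ν is J → limiting reagent.
n(X) produced = (3/3) × 10.30 = 10.30 mol
Step 2:
n(X) available = 10.30 mol
n(G) = 1180 / 188.40 = 6.263 mol
n/ν for X = 10.30/2 = 5.150
n/ν for G = 6.263/1 = 6.263
Smallest n/ν is X → limiting reagent.
n(A) = (3/2) × 10.30 = 15.45 mol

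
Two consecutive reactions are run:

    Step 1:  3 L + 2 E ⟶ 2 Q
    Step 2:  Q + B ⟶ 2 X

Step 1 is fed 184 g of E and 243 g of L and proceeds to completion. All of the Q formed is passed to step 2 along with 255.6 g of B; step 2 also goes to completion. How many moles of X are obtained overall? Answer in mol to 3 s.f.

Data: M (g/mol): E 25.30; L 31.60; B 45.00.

Step 1:
n(E) = 184.0 / 25.30 = 7.273 mol
n(L) = 243.0 / 31.60 = 7.690 mol
n/ν → E: 3.637, L: 2.563; L is limiting.
n(Q) produced = (2/3) × 7.690 = 5.127 mol
Step 2:
n(Q) available = 5.127 mol
n(B) = 255.6 / 45.00 = 5.680 mol
n/ν → Q: 5.127, B: 5.680; Q is limiting.
n(X) = (2/1) × 5.127 = 10.25 mol

10.3 mol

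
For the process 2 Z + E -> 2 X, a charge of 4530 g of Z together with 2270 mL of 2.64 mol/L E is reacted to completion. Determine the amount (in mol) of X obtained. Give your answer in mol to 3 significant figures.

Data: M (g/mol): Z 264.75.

n(Z) = 4530 / 264.75 = 17.11 mol
n(E) = 2.64 × 2270/1000 = 5.993 mol
n/ν for Z = 17.11/2 = 8.555
n/ν for E = 5.993/1 = 5.993
Smallest n/ν is E → limiting reagent.
n(X) = (2/1) × 5.993 = 11.99 mol

12.0 mol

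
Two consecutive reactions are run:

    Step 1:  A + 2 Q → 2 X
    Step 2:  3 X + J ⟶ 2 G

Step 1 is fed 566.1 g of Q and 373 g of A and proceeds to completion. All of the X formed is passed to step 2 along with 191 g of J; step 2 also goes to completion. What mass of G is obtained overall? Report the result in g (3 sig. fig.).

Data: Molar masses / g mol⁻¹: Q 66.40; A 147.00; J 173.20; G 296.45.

654 g

Step 1:
n(Q) = 566.1 / 66.40 = 8.526 mol
n(A) = 373.0 / 147.00 = 2.537 mol
n/ν for Q = 8.526/2 = 4.263
n/ν for A = 2.537/1 = 2.537
Smallest n/ν is A → limiting reagent.
n(X) produced = (2/1) × 2.537 = 5.074 mol
Step 2:
n(X) available = 5.074 mol
n(J) = 191.0 / 173.20 = 1.103 mol
n/ν for X = 5.074/3 = 1.691
n/ν for J = 1.103/1 = 1.103
Smallest n/ν is J → limiting reagent.
n(G) = (2/1) × 1.103 = 2.206 mol
mass = 2.206 × 296.45 = 654.0 g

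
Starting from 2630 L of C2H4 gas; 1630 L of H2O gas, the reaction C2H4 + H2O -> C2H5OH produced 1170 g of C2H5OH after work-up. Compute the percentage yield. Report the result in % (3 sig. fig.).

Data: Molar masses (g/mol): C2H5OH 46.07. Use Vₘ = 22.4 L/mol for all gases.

n(C2H4) = 2630 / 22.4 = 117.4 mol
n(H2O) = 1630 / 22.4 = 72.77 mol
n/ν for C2H4 = 117.4/1 = 117.4
n/ν for H2O = 72.77/1 = 72.77
Smallest n/ν is H2O → limiting reagent.
theoretical n(C2H5OH) = (1/1) × 72.77 = 72.77 mol → 3353 g
% yield = 1170 / 3353 × 100 = 34.89 %

34.9 %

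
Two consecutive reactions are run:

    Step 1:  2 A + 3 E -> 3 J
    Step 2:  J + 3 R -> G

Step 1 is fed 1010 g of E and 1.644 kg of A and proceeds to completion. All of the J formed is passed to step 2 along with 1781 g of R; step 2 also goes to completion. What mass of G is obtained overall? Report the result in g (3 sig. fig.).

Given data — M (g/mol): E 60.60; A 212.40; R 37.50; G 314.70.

3650 g

Step 1:
n(E) = 1010 / 60.60 = 16.67 mol
n(A) = 1.644×1000 / 212.40 = 7.740 mol
n/ν for E = 16.67/3 = 5.557
n/ν for A = 7.740/2 = 3.870
Smallest n/ν is A → limiting reagent.
n(J) produced = (3/2) × 7.740 = 11.61 mol
Step 2:
n(J) available = 11.61 mol
n(R) = 1781 / 37.50 = 47.49 mol
n/ν for J = 11.61/1 = 11.61
n/ν for R = 47.49/3 = 15.83
Smallest n/ν is J → limiting reagent.
n(G) = (1/1) × 11.61 = 11.61 mol
mass = 11.61 × 314.70 = 3654 g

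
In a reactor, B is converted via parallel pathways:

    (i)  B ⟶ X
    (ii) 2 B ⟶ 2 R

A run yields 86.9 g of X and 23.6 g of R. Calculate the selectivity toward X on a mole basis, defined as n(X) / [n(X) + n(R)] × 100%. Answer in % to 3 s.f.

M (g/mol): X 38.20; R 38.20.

78.6 %

n(X) = 86.9 / 38.20 = 2.275 mol
n(R) = 23.6 / 38.20 = 0.6178 mol
selectivity = 2.275/(2.275+0.6178) × 100 = 78.64 %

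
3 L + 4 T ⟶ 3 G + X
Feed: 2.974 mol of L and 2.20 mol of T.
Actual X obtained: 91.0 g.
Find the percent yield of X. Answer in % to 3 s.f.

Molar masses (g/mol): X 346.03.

n(L) = 2.974 mol
n(T) = 2.200 mol
n/ν for L = 2.974/3 = 0.9913
n/ν for T = 2.200/4 = 0.5500
Smallest n/ν is T → limiting reagent.
theoretical n(X) = (1/4) × 2.200 = 0.5500 mol → 190.3 g
% yield = 91.0 / 190.3 × 100 = 47.82 %

47.8 %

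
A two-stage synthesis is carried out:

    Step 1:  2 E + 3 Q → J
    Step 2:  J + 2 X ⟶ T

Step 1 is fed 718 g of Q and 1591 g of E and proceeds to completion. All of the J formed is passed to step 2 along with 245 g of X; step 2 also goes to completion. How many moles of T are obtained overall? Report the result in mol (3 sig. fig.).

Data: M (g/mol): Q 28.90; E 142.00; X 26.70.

4.59 mol

Step 1:
n(Q) = 718.0 / 28.90 = 24.84 mol
n(E) = 1591 / 142.00 = 11.20 mol
n/ν for Q = 24.84/3 = 8.280
n/ν for E = 11.20/2 = 5.600
Smallest n/ν is E → limiting reagent.
n(J) produced = (1/2) × 11.20 = 5.600 mol
Step 2:
n(J) available = 5.600 mol
n(X) = 245.0 / 26.70 = 9.176 mol
n/ν for J = 5.600/1 = 5.600
n/ν for X = 9.176/2 = 4.588
Smallest n/ν is X → limiting reagent.
n(T) = (1/2) × 9.176 = 4.588 mol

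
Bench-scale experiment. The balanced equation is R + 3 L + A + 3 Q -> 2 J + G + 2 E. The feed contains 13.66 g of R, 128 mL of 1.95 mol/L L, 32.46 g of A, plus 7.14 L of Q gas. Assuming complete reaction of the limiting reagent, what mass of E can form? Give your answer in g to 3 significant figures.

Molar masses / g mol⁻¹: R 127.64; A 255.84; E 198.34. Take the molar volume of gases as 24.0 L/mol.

33.0 g

n(R) = 13.66 / 127.64 = 0.1070 mol
n(L) = 1.95 × 128.0/1000 = 0.2496 mol
n(A) = 32.46 / 255.84 = 0.1269 mol
n(Q) = 7.140 / 24.0 = 0.2975 mol
n/ν for R = 0.1070/1 = 0.1070
n/ν for L = 0.2496/3 = 0.08320
n/ν for A = 0.1269/1 = 0.1269
n/ν for Q = 0.2975/3 = 0.09917
Smallest n/ν is L → limiting reagent.
n(E) = (2/3) × 0.2496 = 0.1664 mol
mass = 0.1664 × 198.34 = 33.00 g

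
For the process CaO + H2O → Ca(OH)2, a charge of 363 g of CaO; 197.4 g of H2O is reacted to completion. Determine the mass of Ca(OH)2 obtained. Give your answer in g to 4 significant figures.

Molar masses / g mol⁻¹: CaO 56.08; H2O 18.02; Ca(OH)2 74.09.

n(CaO) = 363.0 / 56.08 = 6.473 mol
n(H2O) = 197.4 / 18.02 = 10.95 mol
n/ν → CaO: 6.473, H2O: 10.95; CaO is limiting.
n(Ca(OH)2) = (1/1) × 6.473 = 6.473 mol
mass = 6.473 × 74.09 = 479.6 g

479.6 g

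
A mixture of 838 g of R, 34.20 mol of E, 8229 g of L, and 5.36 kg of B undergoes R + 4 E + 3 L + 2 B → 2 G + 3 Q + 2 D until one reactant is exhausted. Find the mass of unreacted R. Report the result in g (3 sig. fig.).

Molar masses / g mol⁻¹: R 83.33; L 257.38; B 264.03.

n(R) = 838.0 / 83.33 = 10.06 mol
n(E) = 34.20 mol
n(L) = 8229 / 257.38 = 31.97 mol
n(B) = 5.360×1000 / 264.03 = 20.30 mol
n/ν for R = 10.06/1 = 10.06
n/ν for E = 34.20/4 = 8.550
n/ν for L = 31.97/3 = 10.66
n/ν for B = 20.30/2 = 10.15
Smallest n/ν is E → limiting reagent.
R consumed = (1/4) × 34.20 = 8.550 mol
R remaining = 10.06 − 8.550 = 1.510 mol
mass = 1.510 × 83.33 = 125.8 g

126 g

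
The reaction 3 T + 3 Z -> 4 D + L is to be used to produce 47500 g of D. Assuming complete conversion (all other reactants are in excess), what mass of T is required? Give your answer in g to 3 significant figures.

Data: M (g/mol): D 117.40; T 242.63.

n(D) = 47500 / 117.40 = 404.6 mol
n(T) = (3/4) × 404.6 = 303.5 mol
mass = 303.5 × 242.63 = 73640 g

73600 g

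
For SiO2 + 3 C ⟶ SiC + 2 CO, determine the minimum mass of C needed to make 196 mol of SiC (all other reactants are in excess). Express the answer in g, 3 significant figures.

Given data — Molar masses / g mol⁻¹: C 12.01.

n(SiC) = 196.0 mol
n(C) = (3/1) × 196.0 = 588.0 mol
mass = 588.0 × 12.01 = 7062 g

7060 g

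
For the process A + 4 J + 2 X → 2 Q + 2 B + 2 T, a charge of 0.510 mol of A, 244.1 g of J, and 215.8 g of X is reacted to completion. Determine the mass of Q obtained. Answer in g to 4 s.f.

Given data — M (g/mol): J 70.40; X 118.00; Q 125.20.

127.7 g

n(A) = 0.5100 mol
n(J) = 244.1 / 70.40 = 3.467 mol
n(X) = 215.8 / 118.00 = 1.829 mol
n/ν for A = 0.5100/1 = 0.5100
n/ν for J = 3.467/4 = 0.8668
n/ν for X = 1.829/2 = 0.9145
Smallest n/ν is A → limiting reagent.
n(Q) = (2/1) × 0.5100 = 1.020 mol
mass = 1.020 × 125.20 = 127.7 g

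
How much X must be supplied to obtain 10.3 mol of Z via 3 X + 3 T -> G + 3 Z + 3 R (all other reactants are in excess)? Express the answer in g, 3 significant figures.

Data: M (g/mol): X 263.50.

2710 g

n(Z) = 10.30 mol
n(X) = (3/3) × 10.30 = 10.30 mol
mass = 10.30 × 263.50 = 2714 g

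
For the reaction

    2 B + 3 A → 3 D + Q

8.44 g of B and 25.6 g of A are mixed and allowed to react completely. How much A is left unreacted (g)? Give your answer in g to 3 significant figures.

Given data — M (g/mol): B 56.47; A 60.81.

n(B) = 8.440 / 56.47 = 0.1495 mol
n(A) = 25.60 / 60.81 = 0.4210 mol
n/ν → B: 0.07475, A: 0.1403; B is limiting.
A consumed = (3/2) × 0.1495 = 0.2243 mol
A remaining = 0.4210 − 0.2243 = 0.1967 mol
mass = 0.1967 × 60.81 = 11.96 g

12.0 g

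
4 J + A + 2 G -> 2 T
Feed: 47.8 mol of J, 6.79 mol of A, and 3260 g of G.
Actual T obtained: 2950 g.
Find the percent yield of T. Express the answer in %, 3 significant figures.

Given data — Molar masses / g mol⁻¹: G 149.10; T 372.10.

58.4 %

n(J) = 47.80 mol
n(A) = 6.790 mol
n(G) = 3260 / 149.10 = 21.86 mol
n/ν for J = 47.80/4 = 11.95
n/ν for A = 6.790/1 = 6.790
n/ν for G = 21.86/2 = 10.93
Smallest n/ν is A → limiting reagent.
theoretical n(T) = (2/1) × 6.790 = 13.58 mol → 5053 g
% yield = 2950 / 5053 × 100 = 58.38 %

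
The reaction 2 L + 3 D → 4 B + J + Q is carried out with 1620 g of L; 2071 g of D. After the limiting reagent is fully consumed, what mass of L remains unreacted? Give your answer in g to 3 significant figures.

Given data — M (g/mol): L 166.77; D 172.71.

287 g

n(L) = 1620 / 166.77 = 9.714 mol
n(D) = 2071 / 172.71 = 11.99 mol
n/ν → L: 4.857, D: 3.997; D is limiting.
L consumed = (2/3) × 11.99 = 7.993 mol
L remaining = 9.714 − 7.993 = 1.721 mol
mass = 1.721 × 166.77 = 287.0 g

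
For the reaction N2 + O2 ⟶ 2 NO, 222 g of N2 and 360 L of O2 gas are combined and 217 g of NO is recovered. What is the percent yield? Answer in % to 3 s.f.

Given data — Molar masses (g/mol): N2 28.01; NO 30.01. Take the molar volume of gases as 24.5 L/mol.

n(N2) = 222.0 / 28.01 = 7.926 mol
n(O2) = 360.0 / 24.5 = 14.69 mol
n/ν for N2 = 7.926/1 = 7.926
n/ν for O2 = 14.69/1 = 14.69
Smallest n/ν is N2 → limiting reagent.
theoretical n(NO) = (2/1) × 7.926 = 15.85 mol → 475.7 g
% yield = 217 / 475.7 × 100 = 45.62 %

45.6 %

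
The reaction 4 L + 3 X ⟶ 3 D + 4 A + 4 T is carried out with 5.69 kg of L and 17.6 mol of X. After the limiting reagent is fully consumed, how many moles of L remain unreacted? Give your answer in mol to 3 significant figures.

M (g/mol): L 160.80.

11.9 mol

n(L) = 5.690×1000 / 160.80 = 35.39 mol
n(X) = 17.60 mol
n/ν for L = 35.39/4 = 8.848
n/ν for X = 17.60/3 = 5.867
Smallest n/ν is X → limiting reagent.
L consumed = (4/3) × 17.60 = 23.47 mol
L remaining = 35.39 − 23.47 = 11.92 mol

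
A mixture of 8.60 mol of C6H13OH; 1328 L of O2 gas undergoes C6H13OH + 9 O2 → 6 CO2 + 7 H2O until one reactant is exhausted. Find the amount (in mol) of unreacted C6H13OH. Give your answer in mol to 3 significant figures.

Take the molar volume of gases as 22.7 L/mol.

n(C6H13OH) = 8.600 mol
n(O2) = 1328 / 22.7 = 58.50 mol
n/ν → C6H13OH: 8.600, O2: 6.500; O2 is limiting.
C6H13OH consumed = (1/9) × 58.50 = 6.500 mol
C6H13OH remaining = 8.600 − 6.500 = 2.100 mol

2.10 mol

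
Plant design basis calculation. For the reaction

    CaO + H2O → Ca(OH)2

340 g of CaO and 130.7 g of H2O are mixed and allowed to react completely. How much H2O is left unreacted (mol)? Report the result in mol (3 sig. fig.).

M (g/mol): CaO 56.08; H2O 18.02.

n(CaO) = 340.0 / 56.08 = 6.063 mol
n(H2O) = 130.7 / 18.02 = 7.253 mol
n/ν for CaO = 6.063/1 = 6.063
n/ν for H2O = 7.253/1 = 7.253
Smallest n/ν is CaO → limiting reagent.
H2O consumed = (1/1) × 6.063 = 6.063 mol
H2O remaining = 7.253 − 6.063 = 1.190 mol

1.19 mol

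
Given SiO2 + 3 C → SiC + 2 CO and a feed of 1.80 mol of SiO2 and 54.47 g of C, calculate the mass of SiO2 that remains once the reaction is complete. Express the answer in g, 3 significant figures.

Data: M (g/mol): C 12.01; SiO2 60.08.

17.3 g

n(SiO2) = 1.800 mol
n(C) = 54.47 / 12.01 = 4.535 mol
n/ν for SiO2 = 1.800/1 = 1.800
n/ν for C = 4.535/3 = 1.512
Smallest n/ν is C → limiting reagent.
SiO2 consumed = (1/3) × 4.535 = 1.512 mol
SiO2 remaining = 1.800 − 1.512 = 0.2880 mol
mass = 0.2880 × 60.08 = 17.30 g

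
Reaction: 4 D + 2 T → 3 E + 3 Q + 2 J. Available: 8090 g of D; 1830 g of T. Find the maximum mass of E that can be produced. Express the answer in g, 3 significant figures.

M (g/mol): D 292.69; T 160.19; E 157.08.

2690 g

n(D) = 8090 / 292.69 = 27.64 mol
n(T) = 1830 / 160.19 = 11.42 mol
n/ν for D = 27.64/4 = 6.910
n/ν for T = 11.42/2 = 5.710
Smallest n/ν is T → limiting reagent.
n(E) = (3/2) × 11.42 = 17.13 mol
mass = 17.13 × 157.08 = 2691 g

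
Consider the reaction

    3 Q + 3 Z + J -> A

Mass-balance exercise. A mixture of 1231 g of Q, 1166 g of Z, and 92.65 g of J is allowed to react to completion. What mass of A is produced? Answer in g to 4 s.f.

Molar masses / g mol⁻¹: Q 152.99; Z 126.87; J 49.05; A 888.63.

1679 g

n(Q) = 1231 / 152.99 = 8.046 mol
n(Z) = 1166 / 126.87 = 9.191 mol
n(J) = 92.65 / 49.05 = 1.889 mol
n/ν → Q: 2.682, Z: 3.064, J: 1.889; J is limiting.
n(A) = (1/1) × 1.889 = 1.889 mol
mass = 1.889 × 888.63 = 1679 g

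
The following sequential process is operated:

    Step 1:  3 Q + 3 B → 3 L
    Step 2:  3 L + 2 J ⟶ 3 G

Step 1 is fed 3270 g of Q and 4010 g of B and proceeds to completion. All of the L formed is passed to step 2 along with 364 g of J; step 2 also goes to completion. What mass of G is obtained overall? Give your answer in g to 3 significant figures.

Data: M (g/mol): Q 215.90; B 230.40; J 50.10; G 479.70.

Step 1:
n(Q) = 3270 / 215.90 = 15.15 mol
n(B) = 4010 / 230.40 = 17.40 mol
n/ν for Q = 15.15/3 = 5.050
n/ν for B = 17.40/3 = 5.800
Smallest n/ν is Q → limiting reagent.
n(L) produced = (3/3) × 15.15 = 15.15 mol
Step 2:
n(L) available = 15.15 mol
n(J) = 364.0 / 50.10 = 7.265 mol
n/ν for L = 15.15/3 = 5.050
n/ν for J = 7.265/2 = 3.633
Smallest n/ν is J → limiting reagent.
n(G) = (3/2) × 7.265 = 10.90 mol
mass = 10.90 × 479.70 = 5229 g

5230 g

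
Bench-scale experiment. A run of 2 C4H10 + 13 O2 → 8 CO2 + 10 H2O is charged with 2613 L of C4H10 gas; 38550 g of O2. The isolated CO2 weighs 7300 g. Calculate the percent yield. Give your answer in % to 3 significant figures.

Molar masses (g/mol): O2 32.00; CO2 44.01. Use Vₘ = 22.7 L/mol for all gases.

n(C4H10) = 2613 / 22.7 = 115.1 mol
n(O2) = 38550 / 32.00 = 1205 mol
n/ν for C4H10 = 115.1/2 = 57.55
n/ν for O2 = 1205/13 = 92.69
Smallest n/ν is C4H10 → limiting reagent.
theoretical n(CO2) = (8/2) × 115.1 = 460.4 mol → 20260 g
% yield = 7300 / 20260 × 100 = 36.03 %

36.0 %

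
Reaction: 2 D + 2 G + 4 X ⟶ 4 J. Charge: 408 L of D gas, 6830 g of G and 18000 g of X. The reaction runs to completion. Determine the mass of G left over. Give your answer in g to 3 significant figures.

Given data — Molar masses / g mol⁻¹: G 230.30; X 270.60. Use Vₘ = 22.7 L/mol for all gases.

2690 g

n(D) = 408.0 / 22.7 = 17.97 mol
n(G) = 6830 / 230.30 = 29.66 mol
n(X) = 18000 / 270.60 = 66.52 mol
n/ν for D = 17.97/2 = 8.985
n/ν for G = 29.66/2 = 14.83
n/ν for X = 66.52/4 = 16.63
Smallest n/ν is D → limiting reagent.
G consumed = (2/2) × 17.97 = 17.97 mol
G remaining = 29.66 − 17.97 = 11.69 mol
mass = 11.69 × 230.30 = 2692 g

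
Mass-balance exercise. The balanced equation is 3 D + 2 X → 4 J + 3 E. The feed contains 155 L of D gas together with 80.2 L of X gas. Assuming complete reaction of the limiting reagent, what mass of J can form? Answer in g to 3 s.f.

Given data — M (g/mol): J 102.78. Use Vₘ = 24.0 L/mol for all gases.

687 g

n(D) = 155.0 / 24.0 = 6.458 mol
n(X) = 80.20 / 24.0 = 3.342 mol
n/ν for D = 6.458/3 = 2.153
n/ν for X = 3.342/2 = 1.671
Smallest n/ν is X → limiting reagent.
n(J) = (4/2) × 3.342 = 6.684 mol
mass = 6.684 × 102.78 = 687.0 g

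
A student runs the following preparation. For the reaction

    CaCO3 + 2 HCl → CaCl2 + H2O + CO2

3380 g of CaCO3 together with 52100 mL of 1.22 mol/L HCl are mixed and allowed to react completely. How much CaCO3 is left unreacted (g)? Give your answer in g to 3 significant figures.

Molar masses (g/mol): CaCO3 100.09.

n(CaCO3) = 3380 / 100.09 = 33.77 mol
n(HCl) = 1.22 × 52100/1000 = 63.56 mol
n/ν for CaCO3 = 33.77/1 = 33.77
n/ν for HCl = 63.56/2 = 31.78
Smallest n/ν is HCl → limiting reagent.
CaCO3 consumed = (1/2) × 63.56 = 31.78 mol
CaCO3 remaining = 33.77 − 31.78 = 1.990 mol
mass = 1.990 × 100.09 = 199.2 g

199 g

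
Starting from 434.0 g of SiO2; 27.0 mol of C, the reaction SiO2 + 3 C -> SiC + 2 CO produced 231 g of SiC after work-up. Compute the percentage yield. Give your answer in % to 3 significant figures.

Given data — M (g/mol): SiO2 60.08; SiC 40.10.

79.7 %

n(SiO2) = 434.0 / 60.08 = 7.224 mol
n(C) = 27.00 mol
n/ν → SiO2: 7.224, C: 9.000; SiO2 is limiting.
theoretical n(SiC) = (1/1) × 7.224 = 7.224 mol → 289.7 g
% yield = 231 / 289.7 × 100 = 79.74 %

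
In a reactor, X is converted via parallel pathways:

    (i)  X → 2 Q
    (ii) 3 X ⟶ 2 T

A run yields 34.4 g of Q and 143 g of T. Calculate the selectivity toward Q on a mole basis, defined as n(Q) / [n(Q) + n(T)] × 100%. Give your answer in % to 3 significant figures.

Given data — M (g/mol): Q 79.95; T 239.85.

n(Q) = 34.4 / 79.95 = 0.4303 mol
n(T) = 143 / 239.85 = 0.5962 mol
selectivity = 0.4303/(0.4303+0.5962) × 100 = 41.92 %

41.9 %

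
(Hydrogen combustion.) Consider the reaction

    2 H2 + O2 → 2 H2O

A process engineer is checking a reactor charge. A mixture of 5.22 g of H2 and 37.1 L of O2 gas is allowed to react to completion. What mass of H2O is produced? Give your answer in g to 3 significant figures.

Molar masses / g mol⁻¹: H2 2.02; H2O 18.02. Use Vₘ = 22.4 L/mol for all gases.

n(H2) = 5.220 / 2.02 = 2.584 mol
n(O2) = 37.10 / 22.4 = 1.656 mol
n/ν for H2 = 2.584/2 = 1.292
n/ν for O2 = 1.656/1 = 1.656
Smallest n/ν is H2 → limiting reagent.
n(H2O) = (2/2) × 2.584 = 2.584 mol
mass = 2.584 × 18.02 = 46.56 g

46.6 g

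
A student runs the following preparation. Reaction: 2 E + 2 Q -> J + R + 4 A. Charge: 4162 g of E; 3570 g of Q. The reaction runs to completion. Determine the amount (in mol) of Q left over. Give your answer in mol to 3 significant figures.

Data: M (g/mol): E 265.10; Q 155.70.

7.23 mol

n(E) = 4162 / 265.10 = 15.70 mol
n(Q) = 3570 / 155.70 = 22.93 mol
n/ν → E: 7.850, Q: 11.47; E is limiting.
Q consumed = (2/2) × 15.70 = 15.70 mol
Q remaining = 22.93 − 15.70 = 7.230 mol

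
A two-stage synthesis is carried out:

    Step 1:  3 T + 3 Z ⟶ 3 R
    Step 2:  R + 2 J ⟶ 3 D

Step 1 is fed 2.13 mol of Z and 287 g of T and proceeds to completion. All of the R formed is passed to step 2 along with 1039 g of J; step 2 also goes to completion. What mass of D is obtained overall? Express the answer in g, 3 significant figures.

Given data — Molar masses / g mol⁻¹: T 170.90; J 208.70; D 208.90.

1050 g

Step 1:
n(Z) = 2.130 mol
n(T) = 287.0 / 170.90 = 1.679 mol
n/ν for Z = 2.130/3 = 0.7100
n/ν for T = 1.679/3 = 0.5597
Smallest n/ν is T → limiting reagent.
n(R) produced = (3/3) × 1.679 = 1.679 mol
Step 2:
n(R) available = 1.679 mol
n(J) = 1039 / 208.70 = 4.978 mol
n/ν for R = 1.679/1 = 1.679
n/ν for J = 4.978/2 = 2.489
Smallest n/ν is R → limiting reagent.
n(D) = (3/1) × 1.679 = 5.037 mol
mass = 5.037 × 208.90 = 1052 g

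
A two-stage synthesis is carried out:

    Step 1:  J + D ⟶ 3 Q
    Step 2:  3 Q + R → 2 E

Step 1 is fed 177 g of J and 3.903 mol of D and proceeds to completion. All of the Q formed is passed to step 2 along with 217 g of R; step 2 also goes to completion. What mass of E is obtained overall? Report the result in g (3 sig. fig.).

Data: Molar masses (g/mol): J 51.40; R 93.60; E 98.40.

Step 1:
n(J) = 177.0 / 51.40 = 3.444 mol
n(D) = 3.903 mol
n/ν → J: 3.444, D: 3.903; J is limiting.
n(Q) produced = (3/1) × 3.444 = 10.33 mol
Step 2:
n(Q) available = 10.33 mol
n(R) = 217.0 / 93.60 = 2.318 mol
n/ν → Q: 3.443, R: 2.318; R is limiting.
n(E) = (2/1) × 2.318 = 4.636 mol
mass = 4.636 × 98.40 = 456.2 g

456 g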